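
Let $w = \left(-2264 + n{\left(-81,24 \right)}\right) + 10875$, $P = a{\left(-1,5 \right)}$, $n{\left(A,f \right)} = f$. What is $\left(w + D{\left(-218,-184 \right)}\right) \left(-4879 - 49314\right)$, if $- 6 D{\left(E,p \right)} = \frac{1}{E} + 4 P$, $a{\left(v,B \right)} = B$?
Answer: $- \frac{203950315551}{436} \approx -4.6778 \cdot 10^{8}$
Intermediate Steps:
$P = 5$
$w = 8635$ ($w = \left(-2264 + 24\right) + 10875 = -2240 + 10875 = 8635$)
$D{\left(E,p \right)} = - \frac{10}{3} - \frac{1}{6 E}$ ($D{\left(E,p \right)} = - \frac{\frac{1}{E} + 4 \cdot 5}{6} = - \frac{\frac{1}{E} + 20}{6} = - \frac{20 + \frac{1}{E}}{6} = - \frac{10}{3} - \frac{1}{6 E}$)
$\left(w + D{\left(-218,-184 \right)}\right) \left(-4879 - 49314\right) = \left(8635 + \frac{-1 - -4360}{6 \left(-218\right)}\right) \left(-4879 - 49314\right) = \left(8635 + \frac{1}{6} \left(- \frac{1}{218}\right) \left(-1 + 4360\right)\right) \left(-54193\right) = \left(8635 + \frac{1}{6} \left(- \frac{1}{218}\right) 4359\right) \left(-54193\right) = \left(8635 - \frac{1453}{436}\right) \left(-54193\right) = \frac{3763407}{436} \left(-54193\right) = - \frac{203950315551}{436}$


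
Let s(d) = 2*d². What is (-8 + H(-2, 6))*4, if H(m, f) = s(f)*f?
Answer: 1696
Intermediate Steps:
H(m, f) = 2*f³ (H(m, f) = (2*f²)*f = 2*f³)
(-8 + H(-2, 6))*4 = (-8 + 2*6³)*4 = (-8 + 2*216)*4 = (-8 + 432)*4 = 424*4 = 1696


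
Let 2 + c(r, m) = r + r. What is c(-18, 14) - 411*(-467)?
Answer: 191899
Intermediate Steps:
c(r, m) = -2 + 2*r (c(r, m) = -2 + (r + r) = -2 + 2*r)
c(-18, 14) - 411*(-467) = (-2 + 2*(-18)) - 411*(-467) = (-2 - 36) + 191937 = -38 + 191937 = 191899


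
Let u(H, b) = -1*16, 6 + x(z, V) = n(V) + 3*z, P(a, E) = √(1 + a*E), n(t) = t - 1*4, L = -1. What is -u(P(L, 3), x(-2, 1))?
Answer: 16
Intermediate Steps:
n(t) = -4 + t (n(t) = t - 4 = -4 + t)
P(a, E) = √(1 + E*a)
x(z, V) = -10 + V + 3*z (x(z, V) = -6 + ((-4 + V) + 3*z) = -6 + (-4 + V + 3*z) = -10 + V + 3*z)
u(H, b) = -16
-u(P(L, 3), x(-2, 1)) = -1*(-16) = 16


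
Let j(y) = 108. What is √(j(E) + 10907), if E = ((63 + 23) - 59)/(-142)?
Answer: √11015 ≈ 104.95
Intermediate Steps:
E = -27/142 (E = (86 - 59)*(-1/142) = 27*(-1/142) = -27/142 ≈ -0.19014)
√(j(E) + 10907) = √(108 + 10907) = √11015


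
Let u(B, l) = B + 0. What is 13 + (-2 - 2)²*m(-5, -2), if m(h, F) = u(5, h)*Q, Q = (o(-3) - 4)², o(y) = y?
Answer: 3933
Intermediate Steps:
u(B, l) = B
Q = 49 (Q = (-3 - 4)² = (-7)² = 49)
m(h, F) = 245 (m(h, F) = 5*49 = 245)
13 + (-2 - 2)²*m(-5, -2) = 13 + (-2 - 2)²*245 = 13 + (-4)²*245 = 13 + 16*245 = 13 + 3920 = 3933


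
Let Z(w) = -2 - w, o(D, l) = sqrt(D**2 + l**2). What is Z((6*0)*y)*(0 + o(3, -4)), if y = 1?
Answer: -10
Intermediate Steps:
Z((6*0)*y)*(0 + o(3, -4)) = (-2 - 6*0)*(0 + sqrt(3**2 + (-4)**2)) = (-2 - 0)*(0 + sqrt(9 + 16)) = (-2 - 1*0)*(0 + sqrt(25)) = (-2 + 0)*(0 + 5) = -2*5 = -10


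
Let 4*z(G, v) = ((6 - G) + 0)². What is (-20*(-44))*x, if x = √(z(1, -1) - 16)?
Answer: 440*I*√39 ≈ 2747.8*I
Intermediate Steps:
z(G, v) = (6 - G)²/4 (z(G, v) = ((6 - G) + 0)²/4 = (6 - G)²/4)
x = I*√39/2 (x = √((-6 + 1)²/4 - 16) = √((¼)*(-5)² - 16) = √((¼)*25 - 16) = √(25/4 - 16) = √(-39/4) = I*√39/2 ≈ 3.1225*I)
(-20*(-44))*x = (-20*(-44))*(I*√39/2) = 880*(I*√39/2) = 440*I*√39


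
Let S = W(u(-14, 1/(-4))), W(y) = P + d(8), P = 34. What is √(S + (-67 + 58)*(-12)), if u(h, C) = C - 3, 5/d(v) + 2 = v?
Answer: √5142/6 ≈ 11.951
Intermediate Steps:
d(v) = 5/(-2 + v)
u(h, C) = -3 + C
W(y) = 209/6 (W(y) = 34 + 5/(-2 + 8) = 34 + 5/6 = 34 + 5*(⅙) = 34 + ⅚ = 209/6)
S = 209/6 ≈ 34.833
√(S + (-67 + 58)*(-12)) = √(209/6 + (-67 + 58)*(-12)) = √(209/6 - 9*(-12)) = √(209/6 + 108) = √(857/6) = √5142/6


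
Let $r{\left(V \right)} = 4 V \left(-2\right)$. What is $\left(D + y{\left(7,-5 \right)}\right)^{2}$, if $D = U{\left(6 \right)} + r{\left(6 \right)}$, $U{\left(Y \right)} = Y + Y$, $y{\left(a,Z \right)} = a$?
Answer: $841$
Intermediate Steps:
$r{\left(V \right)} = - 8 V$
$U{\left(Y \right)} = 2 Y$
$D = -36$ ($D = 2 \cdot 6 - 48 = 12 - 48 = -36$)
$\left(D + y{\left(7,-5 \right)}\right)^{2} = \left(-36 + 7\right)^{2} = \left(-29\right)^{2} = 841$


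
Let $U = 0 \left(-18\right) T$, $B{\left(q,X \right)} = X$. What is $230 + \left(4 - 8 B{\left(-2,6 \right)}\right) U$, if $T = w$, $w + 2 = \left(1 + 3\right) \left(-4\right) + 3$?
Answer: $230$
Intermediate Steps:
$w = -15$ ($w = -2 + \left(\left(1 + 3\right) \left(-4\right) + 3\right) = -2 + \left(4 \left(-4\right) + 3\right) = -2 + \left(-16 + 3\right) = -2 - 13 = -15$)
$T = -15$
$U = 0$ ($U = 0 \left(-18\right) \left(-15\right) = 0 \left(-15\right) = 0$)
$230 + \left(4 - 8 B{\left(-2,6 \right)}\right) U = 230 + \left(4 - 48\right) 0 = 230 - 0 = 230 + 0 = 230$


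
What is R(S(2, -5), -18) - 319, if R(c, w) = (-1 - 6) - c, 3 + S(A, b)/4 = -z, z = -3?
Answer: -326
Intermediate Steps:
S(A, b) = 0 (S(A, b) = -12 + 4*(-1*(-3)) = -12 + 4*3 = -12 + 12 = 0)
R(c, w) = -7 - c
R(S(2, -5), -18) - 319 = (-7 - 1*0) - 319 = (-7 + 0) - 319 = -7 - 319 = -326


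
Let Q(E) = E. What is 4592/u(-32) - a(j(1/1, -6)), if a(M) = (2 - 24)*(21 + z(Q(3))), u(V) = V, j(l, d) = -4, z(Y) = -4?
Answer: 461/2 ≈ 230.50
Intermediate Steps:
a(M) = -374 (a(M) = (2 - 24)*(21 - 4) = -22*17 = -374)
4592/u(-32) - a(j(1/1, -6)) = 4592/(-32) - 1*(-374) = 4592*(-1/32) + 374 = -287/2 + 374 = 461/2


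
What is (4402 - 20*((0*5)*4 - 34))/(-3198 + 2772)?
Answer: -847/71 ≈ -11.930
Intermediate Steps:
(4402 - 20*((0*5)*4 - 34))/(-3198 + 2772) = (4402 - 20*(0*4 - 34))/(-426) = (4402 - 20*(0 - 34))*(-1/426) = (4402 - 20*(-34))*(-1/426) = (4402 + 680)*(-1/426) = 5082*(-1/426) = -847/71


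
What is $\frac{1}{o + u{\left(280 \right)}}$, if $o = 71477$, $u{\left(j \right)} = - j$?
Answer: $\frac{1}{71197} \approx 1.4046 \cdot 10^{-5}$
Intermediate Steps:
$\frac{1}{o + u{\left(280 \right)}} = \frac{1}{71477 - 280} = \frac{1}{71197}$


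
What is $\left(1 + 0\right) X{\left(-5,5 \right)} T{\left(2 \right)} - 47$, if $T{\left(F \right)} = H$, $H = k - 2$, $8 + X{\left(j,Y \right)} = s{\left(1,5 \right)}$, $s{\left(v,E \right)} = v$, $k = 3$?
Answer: $-54$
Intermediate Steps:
$X{\left(j,Y \right)} = -7$ ($X{\left(j,Y \right)} = -8 + 1 = -7$)
$H = 1$ ($H = 3 - 2 = 1$)
$T{\left(F \right)} = 1$
$\left(1 + 0\right) X{\left(-5,5 \right)} T{\left(2 \right)} - 47 = \left(1 + 0\right) \left(-7\right) 1 - 47 = 1 \left(-7\right) 1 - 47 = \left(-7\right) 1 - 47 = -7 - 47 = -54$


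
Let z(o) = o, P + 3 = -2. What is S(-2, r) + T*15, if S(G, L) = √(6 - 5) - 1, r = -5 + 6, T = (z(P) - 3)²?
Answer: 960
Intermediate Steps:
P = -5 (P = -3 - 2 = -5)
T = 64 (T = (-5 - 3)² = (-8)² = 64)
r = 1
S(G, L) = 0 (S(G, L) = √1 - 1 = 1 - 1 = 0)
S(-2, r) + T*15 = 0 + 64*15 = 0 + 960 = 960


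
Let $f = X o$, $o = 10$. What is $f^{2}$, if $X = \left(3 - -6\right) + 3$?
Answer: $14400$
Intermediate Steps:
$X = 12$ ($X = \left(3 + 6\right) + 3 = 9 + 3 = 12$)
$f = 120$ ($f = 12 \cdot 10 = 120$)
$f^{2} = 120^{2} = 14400$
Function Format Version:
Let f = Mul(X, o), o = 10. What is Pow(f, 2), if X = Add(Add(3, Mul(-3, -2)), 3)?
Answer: 14400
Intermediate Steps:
X = 12 (X = Add(Add(3, 6), 3) = Add(9, 3) = 12)
f = 120 (f = Mul(12, 10) = 120)
Pow(f, 2) = Pow(120, 2) = 14400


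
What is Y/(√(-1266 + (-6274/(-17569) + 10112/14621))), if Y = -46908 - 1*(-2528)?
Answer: 11095*I*√5216774424620354203/20308504247 ≈ 1247.8*I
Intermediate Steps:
Y = -44380 (Y = -46908 + 2528 = -44380)
Y/(√(-1266 + (-6274/(-17569) + 10112/14621))) = -44380/√(-1266 + (-6274/(-17569) + 10112/14621)) = -44380/√(-1266 + (-6274*(-1/17569) + 10112*(1/14621))) = -44380/√(-1266 + (6274/17569 + 10112/14621)) = -44380/√(-1266 + 269389882/256876349) = -44380*(-I*√5216774424620354203/81234016988) = -(-11095)*I*√5216774424620354203/20308504247 = 11095*I*√5216774424620354203/20308504247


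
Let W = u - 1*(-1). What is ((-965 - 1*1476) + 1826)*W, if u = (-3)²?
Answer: -6150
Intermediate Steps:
u = 9
W = 10 (W = 9 - 1*(-1) = 9 + 1 = 10)
((-965 - 1*1476) + 1826)*W = ((-965 - 1*1476) + 1826)*10 = ((-965 - 1476) + 1826)*10 = (-2441 + 1826)*10 = -615*10 = -6150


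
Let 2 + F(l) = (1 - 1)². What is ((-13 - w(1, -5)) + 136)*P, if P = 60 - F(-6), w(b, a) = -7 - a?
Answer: 7750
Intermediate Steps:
F(l) = -2 (F(l) = -2 + (1 - 1)² = -2 + 0² = -2 + 0 = -2)
P = 62 (P = 60 - 1*(-2) = 60 + 2 = 62)
((-13 - w(1, -5)) + 136)*P = ((-13 - (-7 - 1*(-5))) + 136)*62 = ((-13 - (-7 + 5)) + 136)*62 = ((-13 - 1*(-2)) + 136)*62 = ((-13 + 2) + 136)*62 = (-11 + 136)*62 = 125*62 = 7750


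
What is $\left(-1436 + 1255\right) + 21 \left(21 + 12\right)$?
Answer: $512$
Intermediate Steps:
$\left(-1436 + 1255\right) + 21 \left(21 + 12\right) = -181 + 21 \cdot 33 = -181 + 693 = 512$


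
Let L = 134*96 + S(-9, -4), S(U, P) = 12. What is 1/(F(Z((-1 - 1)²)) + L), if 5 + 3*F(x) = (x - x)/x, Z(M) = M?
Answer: 3/38623 ≈ 7.7674e-5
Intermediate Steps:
F(x) = -5/3 (F(x) = -5/3 + ((x - x)/x)/3 = -5/3 + (0/x)/3 = -5/3 + (⅓)*0 = -5/3 + 0 = -5/3)
L = 12876 (L = 134*96 + 12 = 12864 + 12 = 12876)
1/(F(Z((-1 - 1)²)) + L) = 1/(-5/3 + 12876) = 1/(38623/3) = 3/38623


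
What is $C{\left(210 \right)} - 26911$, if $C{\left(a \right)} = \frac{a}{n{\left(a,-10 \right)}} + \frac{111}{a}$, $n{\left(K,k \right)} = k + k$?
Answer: $- \frac{942234}{35} \approx -26921.0$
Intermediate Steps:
$n{\left(K,k \right)} = 2 k$
$C{\left(a \right)} = \frac{111}{a} - \frac{a}{20}$ ($C{\left(a \right)} = \frac{a}{2 \left(-10\right)} + \frac{111}{a} = \frac{a}{-20} + \frac{111}{a} = a \left(- \frac{1}{20}\right) + \frac{111}{a} = - \frac{a}{20} + \frac{111}{a} = \frac{111}{a} - \frac{a}{20}$)
$C{\left(210 \right)} - 26911 = \left(\frac{111}{210} - \frac{21}{2}\right) - 26911 = \left(111 \cdot \frac{1}{210} - \frac{21}{2}\right) - 26911 = \left(\frac{37}{70} - \frac{21}{2}\right) - 26911 = - \frac{349}{35} - 26911 = - \frac{942234}{35}$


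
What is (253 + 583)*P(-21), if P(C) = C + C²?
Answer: 351120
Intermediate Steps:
(253 + 583)*P(-21) = (253 + 583)*(-21*(1 - 21)) = 836*(-21*(-20)) = 836*420 = 351120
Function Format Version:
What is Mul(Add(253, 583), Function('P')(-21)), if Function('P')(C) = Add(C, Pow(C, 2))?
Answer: 351120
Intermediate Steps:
Mul(Add(253, 583), Function('P')(-21)) = Mul(Add(253, 583), Mul(-21, Add(1, -21))) = Mul(836, Mul(-21, -20)) = Mul(836, 420) = 351120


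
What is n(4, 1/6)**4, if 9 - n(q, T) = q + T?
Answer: 707281/1296 ≈ 545.74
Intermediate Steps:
n(q, T) = 9 - T - q (n(q, T) = 9 - (q + T) = 9 - (T + q) = 9 + (-T - q) = 9 - T - q)
n(4, 1/6)**4 = (9 - 1/6 - 1*4)**4 = (9 - 1*1/6 - 4)**4 = (9 - 1/6 - 4)**4 = (29/6)**4 = 707281/1296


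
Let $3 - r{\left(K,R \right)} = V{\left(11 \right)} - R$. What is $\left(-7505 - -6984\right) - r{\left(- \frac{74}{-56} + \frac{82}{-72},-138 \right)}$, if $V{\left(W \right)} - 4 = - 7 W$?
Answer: $-459$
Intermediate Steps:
$V{\left(W \right)} = 4 - 7 W$
$r{\left(K,R \right)} = 76 + R$ ($r{\left(K,R \right)} = 3 - \left(\left(4 - 77\right) - R\right) = 3 - \left(-73 - R\right) = 3 + \left(73 + R\right) = 76 + R$)
$\left(-7505 - -6984\right) - r{\left(- \frac{74}{-56} + \frac{82}{-72},-138 \right)} = \left(-7505 - -6984\right) - \left(76 - 138\right) = \left(-7505 + 6984\right) - -62 = -521 + 62 = -459$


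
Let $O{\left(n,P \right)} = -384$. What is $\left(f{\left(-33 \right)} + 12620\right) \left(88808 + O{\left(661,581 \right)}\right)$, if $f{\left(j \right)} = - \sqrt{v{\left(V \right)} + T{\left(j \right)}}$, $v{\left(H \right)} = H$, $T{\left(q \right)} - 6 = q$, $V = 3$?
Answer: $1115910880 - 176848 i \sqrt{6} \approx 1.1159 \cdot 10^{9} - 4.3319 \cdot 10^{5} i$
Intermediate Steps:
$T{\left(q \right)} = 6 + q$
$f{\left(j \right)} = - \sqrt{9 + j}$ ($f{\left(j \right)} = - \sqrt{3 + \left(6 + j\right)} = - \sqrt{9 + j}$)
$\left(f{\left(-33 \right)} + 12620\right) \left(88808 + O{\left(661,581 \right)}\right) = \left(- \sqrt{9 - 33} + 12620\right) \left(88808 - 384\right) = \left(- \sqrt{-24} + 12620\right) 88424 = \left(- 2 i \sqrt{6} + 12620\right) 88424 = \left(12620 - 2 i \sqrt{6}\right) 88424 = 1115910880 - 176848 i \sqrt{6}$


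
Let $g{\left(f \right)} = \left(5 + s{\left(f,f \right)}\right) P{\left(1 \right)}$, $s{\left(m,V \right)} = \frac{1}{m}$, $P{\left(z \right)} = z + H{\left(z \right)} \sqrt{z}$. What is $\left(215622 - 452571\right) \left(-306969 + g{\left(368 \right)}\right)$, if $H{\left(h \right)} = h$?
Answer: $\frac{13382987331795}{184} \approx 7.2734 \cdot 10^{10}$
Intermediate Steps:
$P{\left(z \right)} = z + z^{\frac{3}{2}}$ ($P{\left(z \right)} = z + z \sqrt{z} = z + z^{\frac{3}{2}}$)
$g{\left(f \right)} = 10 + \frac{2}{f}$ ($g{\left(f \right)} = \left(5 + \frac{1}{f}\right) \left(1 + 1^{\frac{3}{2}}\right) = \left(5 + \frac{1}{f}\right) \left(1 + 1\right) = \left(5 + \frac{1}{f}\right) 2 = 10 + \frac{2}{f}$)
$\left(215622 - 452571\right) \left(-306969 + g{\left(368 \right)}\right) = \left(215622 - 452571\right) \left(-306969 + \left(10 + \frac{2}{368}\right)\right) = - 236949 \left(-306969 + \left(10 + 2 \cdot \frac{1}{368}\right)\right) = - 236949 \left(-306969 + \left(10 + \frac{1}{184}\right)\right) = - 236949 \left(-306969 + \frac{1841}{184}\right) = \left(-236949\right) \left(- \frac{56480455}{184}\right) = \frac{13382987331795}{184}$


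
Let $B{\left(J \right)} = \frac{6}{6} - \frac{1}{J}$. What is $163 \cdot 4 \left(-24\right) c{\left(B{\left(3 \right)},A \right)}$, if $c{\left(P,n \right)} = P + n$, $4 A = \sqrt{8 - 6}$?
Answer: $-10432 - 3912 \sqrt{2} \approx -15964.0$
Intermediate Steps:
$B{\left(J \right)} = 1 - \frac{1}{J}$ ($B{\left(J \right)} = 6 \cdot \frac{1}{6} - \frac{1}{J} = 1 - \frac{1}{J}$)
$A = \frac{\sqrt{2}}{4}$ ($A = \frac{\sqrt{8 - 6}}{4} = \frac{\sqrt{2}}{4} \approx 0.35355$)
$163 \cdot 4 \left(-24\right) c{\left(B{\left(3 \right)},A \right)} = 163 \cdot 4 \left(-24\right) \left(\frac{-1 + 3}{3} + \frac{\sqrt{2}}{4}\right) = 163 \left(-96\right) \left(\frac{1}{3} \cdot 2 + \frac{\sqrt{2}}{4}\right) = - 15648 \left(\frac{2}{3} + \frac{\sqrt{2}}{4}\right) = -10432 - 3912 \sqrt{2}$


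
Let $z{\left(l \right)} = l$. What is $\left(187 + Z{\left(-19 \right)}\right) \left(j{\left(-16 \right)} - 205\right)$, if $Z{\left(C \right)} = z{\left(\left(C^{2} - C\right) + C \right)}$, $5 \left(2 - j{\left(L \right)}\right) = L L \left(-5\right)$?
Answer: $29044$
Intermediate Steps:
$j{\left(L \right)} = 2 + L^{2}$ ($j{\left(L \right)} = 2 - \frac{L L \left(-5\right)}{5} = 2 - \frac{L \left(- 5 L\right)}{5} = 2 - \frac{\left(-5\right) L^{2}}{5} = 2 + L^{2}$)
$Z{\left(C \right)} = C^{2}$ ($Z{\left(C \right)} = \left(C^{2} - C\right) + C = C^{2}$)
$\left(187 + Z{\left(-19 \right)}\right) \left(j{\left(-16 \right)} - 205\right) = \left(187 + \left(-19\right)^{2}\right) \left(\left(2 + \left(-16\right)^{2}\right) - 205\right) = \left(187 + 361\right) \left(\left(2 + 256\right) - 205\right) = 548 \left(258 - 205\right) = 548 \cdot 53 = 29044$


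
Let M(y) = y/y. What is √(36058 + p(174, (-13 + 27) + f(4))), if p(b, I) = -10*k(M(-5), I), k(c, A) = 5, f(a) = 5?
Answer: 2*√9002 ≈ 189.76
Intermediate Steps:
M(y) = 1
p(b, I) = -50 (p(b, I) = -10*5 = -50)
√(36058 + p(174, (-13 + 27) + f(4))) = √(36058 - 50) = √36008 = 2*√9002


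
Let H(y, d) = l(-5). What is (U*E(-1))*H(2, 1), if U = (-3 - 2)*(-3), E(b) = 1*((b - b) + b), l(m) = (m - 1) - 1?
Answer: 105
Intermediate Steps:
l(m) = -2 + m (l(m) = (-1 + m) - 1 = -2 + m)
H(y, d) = -7 (H(y, d) = -2 - 5 = -7)
E(b) = b (E(b) = 1*(0 + b) = 1*b = b)
U = 15 (U = -5*(-3) = 15)
(U*E(-1))*H(2, 1) = (15*(-1))*(-7) = -15*(-7) = 105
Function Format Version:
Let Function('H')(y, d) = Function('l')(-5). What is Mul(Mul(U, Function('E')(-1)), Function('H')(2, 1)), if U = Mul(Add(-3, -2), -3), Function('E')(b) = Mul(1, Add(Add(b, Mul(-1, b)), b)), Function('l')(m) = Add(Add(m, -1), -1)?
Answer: 105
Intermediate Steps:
Function('l')(m) = Add(-2, m) (Function('l')(m) = Add(Add(-1, m), -1) = Add(-2, m))
Function('H')(y, d) = -7 (Function('H')(y, d) = Add(-2, -5) = -7)
Function('E')(b) = b (Function('E')(b) = Mul(1, Add(0, b)) = Mul(1, b) = b)
U = 15 (U = Mul(-5, -3) = 15)
Mul(Mul(U, Function('E')(-1)), Function('H')(2, 1)) = Mul(Mul(15, -1), -7) = Mul(-15, -7) = 105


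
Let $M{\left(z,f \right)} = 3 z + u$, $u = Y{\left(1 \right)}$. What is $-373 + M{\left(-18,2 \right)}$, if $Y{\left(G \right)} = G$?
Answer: $-426$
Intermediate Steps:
$u = 1$
$M{\left(z,f \right)} = 1 + 3 z$ ($M{\left(z,f \right)} = 3 z + 1 = 1 + 3 z$)
$-373 + M{\left(-18,2 \right)} = -373 + \left(1 + 3 \left(-18\right)\right) = -373 + \left(1 - 54\right) = -373 - 53 = -426$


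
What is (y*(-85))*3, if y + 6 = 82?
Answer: -19380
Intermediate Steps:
y = 76 (y = -6 + 82 = 76)
(y*(-85))*3 = (76*(-85))*3 = -6460*3 = -19380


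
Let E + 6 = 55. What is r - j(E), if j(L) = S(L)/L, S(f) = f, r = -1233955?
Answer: -1233956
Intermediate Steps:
E = 49 (E = -6 + 55 = 49)
j(L) = 1 (j(L) = L/L = 1)
r - j(E) = -1233955 - 1*1 = -1233955 - 1 = -1233956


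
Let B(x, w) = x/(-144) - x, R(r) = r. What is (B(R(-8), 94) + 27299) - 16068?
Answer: 202303/18 ≈ 11239.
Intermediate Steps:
B(x, w) = -145*x/144 (B(x, w) = x*(-1/144) - x = -x/144 - x = -145*x/144)
(B(R(-8), 94) + 27299) - 16068 = (-145/144*(-8) + 27299) - 16068 = (145/18 + 27299) - 16068 = 491527/18 - 16068 = 202303/18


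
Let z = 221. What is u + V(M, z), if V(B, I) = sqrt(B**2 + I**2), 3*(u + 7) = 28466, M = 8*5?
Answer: 28445/3 + sqrt(50441) ≈ 9706.3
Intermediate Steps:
M = 40
u = 28445/3 (u = -7 + (1/3)*28466 = -7 + 28466/3 = 28445/3 ≈ 9481.7)
u + V(M, z) = 28445/3 + sqrt(40**2 + 221**2) = 28445/3 + sqrt(1600 + 48841) = 28445/3 + sqrt(50441)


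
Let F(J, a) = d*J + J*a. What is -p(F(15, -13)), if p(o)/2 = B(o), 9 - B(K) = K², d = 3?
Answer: 44982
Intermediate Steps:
F(J, a) = 3*J + J*a
B(K) = 9 - K²
p(o) = 18 - 2*o² (p(o) = 2*(9 - o²) = 18 - 2*o²)
-p(F(15, -13)) = -(18 - 2*225*(3 - 13)²) = -(18 - 2*(15*(-10))²) = -(18 - 2*(-150)²) = -(18 - 2*22500) = -(18 - 45000) = -1*(-44982) = 44982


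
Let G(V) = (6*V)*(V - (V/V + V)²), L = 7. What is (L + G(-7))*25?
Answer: 45325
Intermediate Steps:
G(V) = 6*V*(V - (1 + V)²) (G(V) = (6*V)*(V - (1 + V)²) = 6*V*(V - (1 + V)²))
(L + G(-7))*25 = (7 + 6*(-7)*(-7 - (1 - 7)²))*25 = (7 + 6*(-7)*(-7 - 1*(-6)²))*25 = (7 + 6*(-7)*(-7 - 1*36))*25 = (7 + 6*(-7)*(-7 - 36))*25 = (7 + 6*(-7)*(-43))*25 = (7 + 1806)*25 = 1813*25 = 45325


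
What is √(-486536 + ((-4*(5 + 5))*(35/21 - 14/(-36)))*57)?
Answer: 2*I*√1105251/3 ≈ 700.87*I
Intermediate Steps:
√(-486536 + ((-4*(5 + 5))*(35/21 - 14/(-36)))*57) = √(-486536 + ((-4*10)*(35*(1/21) - 14*(-1/36)))*57) = √(-486536 - 40*(5/3 + 7/18)*57) = √(-486536 - 40*37/18*57) = √(-486536 - 740/9*57) = √(-486536 - 14060/3) = √(-1473668/3) = 2*I*√1105251/3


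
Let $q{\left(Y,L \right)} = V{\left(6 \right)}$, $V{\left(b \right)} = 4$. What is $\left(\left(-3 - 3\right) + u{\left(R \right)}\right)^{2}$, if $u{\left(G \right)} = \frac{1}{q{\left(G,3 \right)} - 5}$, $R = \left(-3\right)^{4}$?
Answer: $49$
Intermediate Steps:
$q{\left(Y,L \right)} = 4$
$R = 81$
$u{\left(G \right)} = -1$ ($u{\left(G \right)} = \frac{1}{4 - 5} = \frac{1}{-1} = -1$)
$\left(\left(-3 - 3\right) + u{\left(R \right)}\right)^{2} = \left(\left(-3 - 3\right) - 1\right)^{2} = \left(-6 - 1\right)^{2} = \left(-7\right)^{2} = 49$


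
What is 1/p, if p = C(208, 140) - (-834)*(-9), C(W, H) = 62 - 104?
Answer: -1/7548 ≈ -0.00013249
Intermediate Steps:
C(W, H) = -42
p = -7548 (p = -42 - (-834)*(-9) = -42 - 1*7506 = -42 - 7506 = -7548)
1/p = 1/(-7548) = -1/7548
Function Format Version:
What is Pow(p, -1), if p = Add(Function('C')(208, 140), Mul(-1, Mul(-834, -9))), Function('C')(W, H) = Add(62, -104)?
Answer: Rational(-1, 7548) ≈ -0.00013249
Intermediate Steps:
Function('C')(W, H) = -42
p = -7548 (p = Add(-42, Mul(-1, Mul(-834, -9))) = Add(-42, Mul(-1, 7506)) = Add(-42, -7506) = -7548)
Pow(p, -1) = Pow(-7548, -1) = Rational(-1, 7548)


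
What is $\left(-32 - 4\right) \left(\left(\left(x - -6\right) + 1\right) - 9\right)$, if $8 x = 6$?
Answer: $45$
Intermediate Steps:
$x = \frac{3}{4}$ ($x = \frac{1}{8} \cdot 6 = \frac{3}{4} \approx 0.75$)
$\left(-32 - 4\right) \left(\left(\left(x - -6\right) + 1\right) - 9\right) = \left(-32 - 4\right) \left(\left(\left(\frac{3}{4} - -6\right) + 1\right) - 9\right) = - 36 \left(\left(\left(\frac{3}{4} + 6\right) + 1\right) - 9\right) = - 36 \left(\left(\frac{27}{4} + 1\right) - 9\right) = - 36 \left(\frac{31}{4} - 9\right) = \left(-36\right) \left(- \frac{5}{4}\right) = 45$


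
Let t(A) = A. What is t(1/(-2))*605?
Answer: -605/2 ≈ -302.50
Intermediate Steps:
t(1/(-2))*605 = 605/(-2) = -½*605 = -605/2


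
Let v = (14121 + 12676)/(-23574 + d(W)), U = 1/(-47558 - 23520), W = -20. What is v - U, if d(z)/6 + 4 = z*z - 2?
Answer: -68023427/53841585 ≈ -1.2634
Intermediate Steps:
d(z) = -36 + 6*z² (d(z) = -24 + 6*(z*z - 2) = -24 + 6*(z² - 2) = -24 + 6*(-2 + z²) = -24 + (-12 + 6*z²) = -36 + 6*z²)
U = -1/71078 (U = 1/(-71078) = -1/71078 ≈ -1.4069e-5)
v = -26797/21210 (v = (14121 + 12676)/(-23574 + (-36 + 6*(-20)²)) = 26797/(-23574 + (-36 + 6*400)) = 26797/(-23574 + (-36 + 2400)) = 26797/(-23574 + 2364) = 26797/(-21210) = 26797*(-1/21210) = -26797/21210 ≈ -1.2634)
v - U = -26797/21210 - 1*(-1/71078) = -26797/21210 + 1/71078 = -68023427/53841585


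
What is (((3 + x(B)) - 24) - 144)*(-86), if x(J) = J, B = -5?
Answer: 14620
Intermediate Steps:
(((3 + x(B)) - 24) - 144)*(-86) = (((3 - 5) - 24) - 144)*(-86) = ((-2 - 24) - 144)*(-86) = (-26 - 144)*(-86) = -170*(-86) = 14620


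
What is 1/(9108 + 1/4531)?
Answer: 4531/41268349 ≈ 0.00010979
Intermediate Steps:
1/(9108 + 1/4531) = 1/(41268349/4531) = 4531/41268349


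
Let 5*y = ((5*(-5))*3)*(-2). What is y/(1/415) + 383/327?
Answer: 4071533/327 ≈ 12451.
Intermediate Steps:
y = 30 (y = (((5*(-5))*3)*(-2))/5 = (-25*3*(-2))/5 = (-75*(-2))/5 = (⅕)*150 = 30)
y/(1/415) + 383/327 = 30/(1/415) + 383/327 = 30/(1/415) + 383*(1/327) = 30*415 + 383/327 = 12450 + 383/327 = 4071533/327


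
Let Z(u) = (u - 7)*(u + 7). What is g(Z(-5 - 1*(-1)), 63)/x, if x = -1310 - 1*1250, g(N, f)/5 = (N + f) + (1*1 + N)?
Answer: 1/256 ≈ 0.0039063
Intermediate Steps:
Z(u) = (-7 + u)*(7 + u)
g(N, f) = 5 + 5*f + 10*N (g(N, f) = 5*((N + f) + (1*1 + N)) = 5*((N + f) + (1 + N)) = 5*(1 + f + 2*N) = 5 + 5*f + 10*N)
x = -2560 (x = -1310 - 1250 = -2560)
g(Z(-5 - 1*(-1)), 63)/x = (5 + 5*63 + 10*(-49 + (-5 - 1*(-1))²))/(-2560) = (5 + 315 + 10*(-49 + (-5 + 1)²))*(-1/2560) = (5 + 315 + 10*(-49 + (-4)²))*(-1/2560) = (5 + 315 + 10*(-49 + 16))*(-1/2560) = (5 + 315 + 10*(-33))*(-1/2560) = (5 + 315 - 330)*(-1/2560) = -10*(-1/2560) = 1/256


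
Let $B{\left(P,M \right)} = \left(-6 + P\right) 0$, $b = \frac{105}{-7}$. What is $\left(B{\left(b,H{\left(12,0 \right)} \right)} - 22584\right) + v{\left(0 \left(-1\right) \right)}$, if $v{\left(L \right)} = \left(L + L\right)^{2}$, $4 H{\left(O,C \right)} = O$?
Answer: $-22584$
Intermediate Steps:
$H{\left(O,C \right)} = \frac{O}{4}$
$b = -15$ ($b = 105 \left(- \frac{1}{7}\right) = -15$)
$B{\left(P,M \right)} = 0$
$v{\left(L \right)} = 4 L^{2}$ ($v{\left(L \right)} = \left(2 L\right)^{2} = 4 L^{2}$)
$\left(B{\left(b,H{\left(12,0 \right)} \right)} - 22584\right) + v{\left(0 \left(-1\right) \right)} = \left(0 - 22584\right) + 4 \left(0 \left(-1\right)\right)^{2} = -22584 + 4 \cdot 0^{2} = -22584 + 4 \cdot 0 = -22584 + 0 = -22584$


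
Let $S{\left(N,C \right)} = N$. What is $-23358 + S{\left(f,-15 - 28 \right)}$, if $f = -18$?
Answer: $-23376$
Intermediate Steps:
$-23358 + S{\left(f,-15 - 28 \right)} = -23358 - 18 = -23376$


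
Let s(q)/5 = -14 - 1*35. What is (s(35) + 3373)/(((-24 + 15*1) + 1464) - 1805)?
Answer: -1564/175 ≈ -8.9371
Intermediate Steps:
s(q) = -245 (s(q) = 5*(-14 - 1*35) = 5*(-14 - 35) = 5*(-49) = -245)
(s(35) + 3373)/(((-24 + 15*1) + 1464) - 1805) = (-245 + 3373)/(((-24 + 15*1) + 1464) - 1805) = 3128/(((-24 + 15) + 1464) - 1805) = 3128/((-9 + 1464) - 1805) = 3128/(1455 - 1805) = 3128/(-350) = 3128*(-1/350) = -1564/175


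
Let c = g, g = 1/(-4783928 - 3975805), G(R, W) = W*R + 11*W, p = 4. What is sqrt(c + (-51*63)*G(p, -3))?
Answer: 2*sqrt(2773607390200540083)/8759733 ≈ 380.24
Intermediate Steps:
G(R, W) = 11*W + R*W (G(R, W) = R*W + 11*W = 11*W + R*W)
g = -1/8759733 (g = 1/(-8759733) = -1/8759733 ≈ -1.1416e-7)
c = -1/8759733 ≈ -1.1416e-7
sqrt(c + (-51*63)*G(p, -3)) = sqrt(-1/8759733 + (-51*63)*(-3*(11 + 4))) = sqrt(-1/8759733 - (-9639)*15) = sqrt(-1/8759733 - 3213*(-45)) = sqrt(-1/8759733 + 144585) = sqrt(1266525995804/8759733) = 2*sqrt(2773607390200540083)/8759733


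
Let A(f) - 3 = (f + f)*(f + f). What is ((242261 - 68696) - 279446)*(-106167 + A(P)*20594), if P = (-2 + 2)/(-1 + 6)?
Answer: 4699528185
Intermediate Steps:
P = 0 (P = 0/5 = 0*(1/5) = 0)
A(f) = 3 + 4*f**2 (A(f) = 3 + (f + f)*(f + f) = 3 + (2*f)*(2*f) = 3 + 4*f**2)
((242261 - 68696) - 279446)*(-106167 + A(P)*20594) = ((242261 - 68696) - 279446)*(-106167 + (3 + 4*0**2)*20594) = (173565 - 279446)*(-106167 + (3 + 4*0)*20594) = -105881*(-106167 + (3 + 0)*20594) = -105881*(-106167 + 3*20594) = -105881*(-106167 + 61782) = -105881*(-44385) = 4699528185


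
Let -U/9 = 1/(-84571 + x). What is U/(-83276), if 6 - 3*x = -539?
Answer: -27/21082818368 ≈ -1.2807e-9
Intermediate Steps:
x = 545/3 (x = 2 - 1/3*(-539) = 2 + 539/3 = 545/3 ≈ 181.67)
U = 27/253168 (U = -9/(-84571 + 545/3) = -9/(-253168/3) = -9*(-3/253168) = 27/253168 ≈ 0.00010665)
U/(-83276) = (27/253168)/(-83276) = (27/253168)*(-1/83276) = -27/21082818368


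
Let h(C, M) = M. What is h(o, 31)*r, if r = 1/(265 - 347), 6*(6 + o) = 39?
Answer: -31/82 ≈ -0.37805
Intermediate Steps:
o = ½ (o = -6 + (⅙)*39 = -6 + 13/2 = ½ ≈ 0.50000)
r = -1/82 (r = 1/(-82) = -1/82 ≈ -0.012195)
h(o, 31)*r = 31*(-1/82) = -31/82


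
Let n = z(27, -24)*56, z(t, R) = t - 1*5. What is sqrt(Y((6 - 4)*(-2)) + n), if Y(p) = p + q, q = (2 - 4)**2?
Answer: 4*sqrt(77) ≈ 35.100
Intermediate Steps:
q = 4 (q = (-2)**2 = 4)
z(t, R) = -5 + t (z(t, R) = t - 5 = -5 + t)
Y(p) = 4 + p (Y(p) = p + 4 = 4 + p)
n = 1232 (n = (-5 + 27)*56 = 22*56 = 1232)
sqrt(Y((6 - 4)*(-2)) + n) = sqrt((4 + (6 - 4)*(-2)) + 1232) = sqrt((4 + 2*(-2)) + 1232) = sqrt((4 - 4) + 1232) = sqrt(0 + 1232) = sqrt(1232) = 4*sqrt(77)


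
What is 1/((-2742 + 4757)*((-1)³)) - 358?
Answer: -721371/2015 ≈ -358.00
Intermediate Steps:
1/((-2742 + 4757)*((-1)³)) - 358 = 1/(2015*(-1)) - 358 = (1/2015)*(-1) - 358 = -1/2015 - 358 = -721371/2015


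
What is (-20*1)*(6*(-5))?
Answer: 600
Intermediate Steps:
(-20*1)*(6*(-5)) = -20*(-30) = 600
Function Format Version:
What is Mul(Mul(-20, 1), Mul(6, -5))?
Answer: 600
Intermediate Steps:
Mul(Mul(-20, 1), Mul(6, -5)) = Mul(-20, -30) = 600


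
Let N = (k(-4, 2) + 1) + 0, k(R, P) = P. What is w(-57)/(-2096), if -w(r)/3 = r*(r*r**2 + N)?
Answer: 15833745/1048 ≈ 15109.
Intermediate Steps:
N = 3 (N = (2 + 1) + 0 = 3 + 0 = 3)
w(r) = -3*r*(3 + r**3) (w(r) = -3*r*(r*r**2 + 3) = -3*r*(r**3 + 3) = -3*r*(3 + r**3))
w(-57)/(-2096) = -3*(-57)*(3 + (-57)**3)/(-2096) = -3*(-57)*(3 - 185193)*(-1/2096) = -3*(-57)*(-185190)*(-1/2096) = -31667490*(-1/2096) = 15833745/1048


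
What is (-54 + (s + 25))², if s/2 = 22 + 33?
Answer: 6561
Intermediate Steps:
s = 110 (s = 2*(22 + 33) = 2*55 = 110)
(-54 + (s + 25))² = (-54 + (110 + 25))² = (-54 + 135)² = 81² = 6561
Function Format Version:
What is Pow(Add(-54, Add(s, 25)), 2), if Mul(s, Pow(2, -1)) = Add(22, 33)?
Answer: 6561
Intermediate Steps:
s = 110 (s = Mul(2, Add(22, 33)) = Mul(2, 55) = 110)
Pow(Add(-54, Add(s, 25)), 2) = Pow(Add(-54, Add(110, 25)), 2) = Pow(Add(-54, 135), 2) = Pow(81, 2) = 6561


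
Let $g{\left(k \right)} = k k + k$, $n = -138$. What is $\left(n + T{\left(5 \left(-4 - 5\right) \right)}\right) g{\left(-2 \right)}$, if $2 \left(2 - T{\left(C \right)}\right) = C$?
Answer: $-227$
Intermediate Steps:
$T{\left(C \right)} = 2 - \frac{C}{2}$
$g{\left(k \right)} = k + k^{2}$ ($g{\left(k \right)} = k^{2} + k = k + k^{2}$)
$\left(n + T{\left(5 \left(-4 - 5\right) \right)}\right) g{\left(-2 \right)} = \left(-138 - \left(-2 + \frac{5 \left(-4 - 5\right)}{2}\right)\right) \left(- 2 \left(1 - 2\right)\right) = \left(-138 - \left(-2 + \frac{5 \left(-9\right)}{2}\right)\right) \left(\left(-2\right) \left(-1\right)\right) = \left(-138 + \left(2 - - \frac{45}{2}\right)\right) 2 = \left(-138 + \left(2 + \frac{45}{2}\right)\right) 2 = \left(-138 + \frac{49}{2}\right) 2 = \left(- \frac{227}{2}\right) 2 = -227$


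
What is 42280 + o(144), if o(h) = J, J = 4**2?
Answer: 42296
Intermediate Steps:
J = 16
o(h) = 16
42280 + o(144) = 42280 + 16 = 42296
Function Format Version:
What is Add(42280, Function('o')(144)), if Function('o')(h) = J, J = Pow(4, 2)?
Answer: 42296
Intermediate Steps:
J = 16
Function('o')(h) = 16
Add(42280, Function('o')(144)) = Add(42280, 16) = 42296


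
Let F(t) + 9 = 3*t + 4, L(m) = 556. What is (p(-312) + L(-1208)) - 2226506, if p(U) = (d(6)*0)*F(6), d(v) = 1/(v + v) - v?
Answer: -2225950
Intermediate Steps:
F(t) = -5 + 3*t (F(t) = -9 + (3*t + 4) = -9 + (4 + 3*t) = -5 + 3*t)
d(v) = 1/(2*v) - v
p(U) = 0 (p(U) = (((½)/6 - 1*6)*0)*(-5 + 3*6) = (((½)*(⅙) - 6)*0)*(-5 + 18) = ((1/12 - 6)*0)*13 = -71/12*0*13 = 0*13 = 0)
(p(-312) + L(-1208)) - 2226506 = (0 + 556) - 2226506 = 556 - 2226506 = -2225950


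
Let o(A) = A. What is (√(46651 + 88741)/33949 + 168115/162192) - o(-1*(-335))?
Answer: -54166205/162192 + 4*√8462/33949 ≈ -333.95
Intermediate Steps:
(√(46651 + 88741)/33949 + 168115/162192) - o(-1*(-335)) = (√(46651 + 88741)/33949 + 168115/162192) - (-1)*(-335) = (√135392*(1/33949) + 168115*(1/162192)) - 1*335 = ((4*√8462)*(1/33949) + 168115/162192) - 335 = (4*√8462/33949 + 168115/162192) - 335 = (168115/162192 + 4*√8462/33949) - 335 = -54166205/162192 + 4*√8462/33949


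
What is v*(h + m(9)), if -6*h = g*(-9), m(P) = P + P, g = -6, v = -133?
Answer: -1197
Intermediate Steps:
m(P) = 2*P
h = -9 (h = -(-1)*(-9) = -1/6*54 = -9)
v*(h + m(9)) = -133*(-9 + 2*9) = -133*(-9 + 18) = -133*9 = -1197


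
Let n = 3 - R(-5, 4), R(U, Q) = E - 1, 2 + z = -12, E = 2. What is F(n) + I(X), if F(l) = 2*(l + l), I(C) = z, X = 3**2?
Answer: -6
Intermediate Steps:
z = -14 (z = -2 - 12 = -14)
X = 9
I(C) = -14
R(U, Q) = 1 (R(U, Q) = 2 - 1 = 1)
n = 2 (n = 3 - 1*1 = 3 - 1 = 2)
F(l) = 4*l (F(l) = 2*(2*l) = 4*l)
F(n) + I(X) = 4*2 - 14 = 8 - 14 = -6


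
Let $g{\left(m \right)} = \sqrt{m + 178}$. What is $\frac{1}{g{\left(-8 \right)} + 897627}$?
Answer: $\frac{897627}{805734230959} - \frac{\sqrt{170}}{805734230959} \approx 1.114 \cdot 10^{-6}$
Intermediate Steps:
$g{\left(m \right)} = \sqrt{178 + m}$
$\frac{1}{g{\left(-8 \right)} + 897627} = \frac{1}{\sqrt{178 - 8} + 897627} = \frac{1}{\sqrt{170} + 897627} = \frac{1}{897627 + \sqrt{170}}$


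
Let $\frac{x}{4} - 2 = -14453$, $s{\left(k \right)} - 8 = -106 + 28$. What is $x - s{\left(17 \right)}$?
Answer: $-57734$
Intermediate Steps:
$s{\left(k \right)} = -70$ ($s{\left(k \right)} = 8 + \left(-106 + 28\right) = 8 - 78 = -70$)
$x = -57804$ ($x = 8 + 4 \left(-14453\right) = 8 - 57812 = -57804$)
$x - s{\left(17 \right)} = -57804 - -70 = -57804 + 70 = -57734$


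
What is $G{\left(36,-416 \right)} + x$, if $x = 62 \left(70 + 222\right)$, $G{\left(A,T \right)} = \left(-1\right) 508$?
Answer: $17596$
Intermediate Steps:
$G{\left(A,T \right)} = -508$
$x = 18104$ ($x = 62 \cdot 292 = 18104$)
$G{\left(36,-416 \right)} + x = -508 + 18104 = 17596$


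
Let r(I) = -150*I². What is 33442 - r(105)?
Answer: 1687192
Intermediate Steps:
33442 - r(105) = 33442 - (-150)*105² = 33442 - (-150)*11025 = 33442 - 1*(-1653750) = 33442 + 1653750 = 1687192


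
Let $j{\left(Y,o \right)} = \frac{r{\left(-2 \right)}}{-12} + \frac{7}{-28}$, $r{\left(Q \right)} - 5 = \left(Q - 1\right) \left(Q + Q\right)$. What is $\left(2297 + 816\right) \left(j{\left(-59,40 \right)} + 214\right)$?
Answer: $\frac{1982981}{3} \approx 6.6099 \cdot 10^{5}$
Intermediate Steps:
$r{\left(Q \right)} = 5 + 2 Q \left(-1 + Q\right)$ ($r{\left(Q \right)} = 5 + \left(Q - 1\right) \left(Q + Q\right) = 5 + \left(-1 + Q\right) 2 Q = 5 + 2 Q \left(-1 + Q\right)$)
$j{\left(Y,o \right)} = - \frac{5}{3}$ ($j{\left(Y,o \right)} = \frac{5 - -4 + 2 \left(-2\right)^{2}}{-12} + \frac{7}{-28} = \left(5 + 4 + 2 \cdot 4\right) \left(- \frac{1}{12}\right) + 7 \left(- \frac{1}{28}\right) = \left(5 + 4 + 8\right) \left(- \frac{1}{12}\right) - \frac{1}{4} = 17 \left(- \frac{1}{12}\right) - \frac{1}{4} = - \frac{17}{12} - \frac{1}{4} = - \frac{5}{3}$)
$\left(2297 + 816\right) \left(j{\left(-59,40 \right)} + 214\right) = \left(2297 + 816\right) \left(- \frac{5}{3} + 214\right) = 3113 \cdot \frac{637}{3} = \frac{1982981}{3}$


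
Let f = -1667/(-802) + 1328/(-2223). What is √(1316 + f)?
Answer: √465296265563974/594282 ≈ 36.297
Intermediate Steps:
f = 2640685/1782846 (f = -1667*(-1/802) + 1328*(-1/2223) = 1667/802 - 1328/2223 = 2640685/1782846 ≈ 1.4812)
√(1316 + f) = √(1316 + 2640685/1782846) = √(2348866021/1782846) = √465296265563974/594282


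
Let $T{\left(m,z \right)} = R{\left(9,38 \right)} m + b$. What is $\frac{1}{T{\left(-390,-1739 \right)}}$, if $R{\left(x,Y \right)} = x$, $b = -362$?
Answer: $- \frac{1}{3872} \approx -0.00025826$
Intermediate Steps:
$T{\left(m,z \right)} = -362 + 9 m$ ($T{\left(m,z \right)} = 9 m - 362 = -362 + 9 m$)
$\frac{1}{T{\left(-390,-1739 \right)}} = \frac{1}{-362 + 9 \left(-390\right)} = \frac{1}{-362 - 3510} = \frac{1}{-3872} = - \frac{1}{3872}$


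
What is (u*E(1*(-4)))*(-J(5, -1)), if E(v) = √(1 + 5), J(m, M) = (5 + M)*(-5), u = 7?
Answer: 140*√6 ≈ 342.93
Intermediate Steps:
J(m, M) = -25 - 5*M
E(v) = √6
(u*E(1*(-4)))*(-J(5, -1)) = (7*√6)*(-(-25 - 5*(-1))) = (7*√6)*(-(-25 + 5)) = (7*√6)*(-1*(-20)) = (7*√6)*20 = 140*√6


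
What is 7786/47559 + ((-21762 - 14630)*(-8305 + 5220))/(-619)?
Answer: -5339411770346/29439021 ≈ -1.8137e+5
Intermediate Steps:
7786/47559 + ((-21762 - 14630)*(-8305 + 5220))/(-619) = 7786*(1/47559) - 36392*(-3085)*(-1/619) = 7786/47559 + 112269320*(-1/619) = 7786/47559 - 112269320/619 = -5339411770346/29439021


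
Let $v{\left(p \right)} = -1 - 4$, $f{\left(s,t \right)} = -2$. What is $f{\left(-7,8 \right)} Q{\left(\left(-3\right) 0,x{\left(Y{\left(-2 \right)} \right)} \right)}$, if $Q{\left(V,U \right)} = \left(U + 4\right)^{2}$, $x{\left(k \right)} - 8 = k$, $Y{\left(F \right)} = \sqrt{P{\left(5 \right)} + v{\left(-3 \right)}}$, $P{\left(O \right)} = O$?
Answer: $-288$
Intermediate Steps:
$v{\left(p \right)} = -5$ ($v{\left(p \right)} = -1 - 4 = -5$)
$Y{\left(F \right)} = 0$ ($Y{\left(F \right)} = \sqrt{5 - 5} = \sqrt{0} = 0$)
$x{\left(k \right)} = 8 + k$
$Q{\left(V,U \right)} = \left(4 + U\right)^{2}$
$f{\left(-7,8 \right)} Q{\left(\left(-3\right) 0,x{\left(Y{\left(-2 \right)} \right)} \right)} = - 2 \left(4 + \left(8 + 0\right)\right)^{2} = - 2 \left(4 + 8\right)^{2} = - 2 \cdot 12^{2} = \left(-2\right) 144 = -288$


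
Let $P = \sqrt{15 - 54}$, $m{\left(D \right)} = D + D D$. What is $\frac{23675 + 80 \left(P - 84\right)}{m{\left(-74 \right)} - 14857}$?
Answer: $- \frac{3391}{1891} - \frac{16 i \sqrt{39}}{1891} \approx -1.7932 - 0.05284 i$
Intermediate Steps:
$m{\left(D \right)} = D + D^{2}$
$P = i \sqrt{39}$ ($P = \sqrt{-39} = i \sqrt{39} \approx 6.245 i$)
$\frac{23675 + 80 \left(P - 84\right)}{m{\left(-74 \right)} - 14857} = \frac{23675 + 80 \left(i \sqrt{39} - 84\right)}{- 74 \left(1 - 74\right) - 14857} = \frac{23675 + 80 \left(-84 + i \sqrt{39}\right)}{\left(-74\right) \left(-73\right) - 14857} = \frac{23675 - \left(6720 - 80 i \sqrt{39}\right)}{5402 - 14857} = \frac{16955 + 80 i \sqrt{39}}{-9455} = \left(16955 + 80 i \sqrt{39}\right) \left(- \frac{1}{9455}\right) = - \frac{3391}{1891} - \frac{16 i \sqrt{39}}{1891}$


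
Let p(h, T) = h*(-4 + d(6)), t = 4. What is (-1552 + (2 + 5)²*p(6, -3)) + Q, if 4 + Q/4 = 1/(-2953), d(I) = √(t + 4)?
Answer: -8103036/2953 + 588*√2 ≈ -1912.4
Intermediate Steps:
d(I) = 2*√2 (d(I) = √(4 + 4) = √8 = 2*√2)
Q = -47252/2953 (Q = -16 + 4/(-2953) = -16 + 4*(-1/2953) = -16 - 4/2953 = -47252/2953 ≈ -16.001)
p(h, T) = h*(-4 + 2*√2)
(-1552 + (2 + 5)²*p(6, -3)) + Q = (-1552 + (2 + 5)²*(2*6*(-2 + √2))) - 47252/2953 = (-1552 + 7²*(-24 + 12*√2)) - 47252/2953 = (-1552 + 49*(-24 + 12*√2)) - 47252/2953 = (-1552 + (-1176 + 588*√2)) - 47252/2953 = (-2728 + 588*√2) - 47252/2953 = -8103036/2953 + 588*√2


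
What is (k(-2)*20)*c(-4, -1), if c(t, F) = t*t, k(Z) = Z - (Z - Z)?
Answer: -640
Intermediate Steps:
k(Z) = Z (k(Z) = Z - 1*0 = Z + 0 = Z)
c(t, F) = t²
(k(-2)*20)*c(-4, -1) = -2*20*(-4)² = -40*16 = -640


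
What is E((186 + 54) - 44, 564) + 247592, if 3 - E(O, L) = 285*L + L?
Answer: 86291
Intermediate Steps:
E(O, L) = 3 - 286*L (E(O, L) = 3 - (285*L + L) = 3 - 286*L)
E((186 + 54) - 44, 564) + 247592 = (3 - 286*564) + 247592 = (3 - 161304) + 247592 = -161301 + 247592 = 86291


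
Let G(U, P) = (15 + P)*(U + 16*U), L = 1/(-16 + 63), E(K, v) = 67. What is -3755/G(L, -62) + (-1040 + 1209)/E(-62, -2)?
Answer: 254458/1139 ≈ 223.40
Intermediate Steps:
L = 1/47 ≈ 0.021277
G(U, P) = 17*U*(15 + P) (G(U, P) = (15 + P)*(17*U) = 17*U*(15 + P))
-3755/G(L, -62) + (-1040 + 1209)/E(-62, -2) = -3755*47/(17*(15 - 62)) + (-1040 + 1209)/67 = -3755/(17*(1/47)*(-47)) + 169*(1/67) = -3755/(-17) + 169/67 = -3755*(-1/17) + 169/67 = 3755/17 + 169/67 = 254458/1139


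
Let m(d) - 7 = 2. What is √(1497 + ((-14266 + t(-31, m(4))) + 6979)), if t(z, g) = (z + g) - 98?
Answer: I*√5910 ≈ 76.876*I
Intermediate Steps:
m(d) = 9 (m(d) = 7 + 2 = 9)
t(z, g) = -98 + g + z (t(z, g) = (g + z) - 98 = -98 + g + z)
√(1497 + ((-14266 + t(-31, m(4))) + 6979)) = √(1497 + ((-14266 + (-98 + 9 - 31)) + 6979)) = √(1497 + ((-14266 - 120) + 6979)) = √(1497 + (-14386 + 6979)) = √(1497 - 7407) = √(-5910) = I*√5910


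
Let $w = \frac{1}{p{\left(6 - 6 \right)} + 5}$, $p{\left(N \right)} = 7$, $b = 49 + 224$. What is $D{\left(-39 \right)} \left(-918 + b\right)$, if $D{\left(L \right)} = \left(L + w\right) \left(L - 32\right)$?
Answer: $- \frac{7128755}{4} \approx -1.7822 \cdot 10^{6}$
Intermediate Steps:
$b = 273$
$w = \frac{1}{12}$ ($w = \frac{1}{7 + 5} = \frac{1}{12} \approx 0.083333$)
$D{\left(L \right)} = \left(-32 + L\right) \left(\frac{1}{12} + L\right)$ ($D{\left(L \right)} = \left(L + \frac{1}{12}\right) \left(L - 32\right) = \left(\frac{1}{12} + L\right) \left(-32 + L\right) = \left(-32 + L\right) \left(\frac{1}{12} + L\right)$)
$D{\left(-39 \right)} \left(-918 + b\right) = \left(- \frac{8}{3} + \left(-39\right)^{2} - - \frac{4979}{4}\right) \left(-918 + 273\right) = \left(- \frac{8}{3} + 1521 + \frac{4979}{4}\right) \left(-645\right) = \frac{33157}{12} \left(-645\right) = - \frac{7128755}{4}$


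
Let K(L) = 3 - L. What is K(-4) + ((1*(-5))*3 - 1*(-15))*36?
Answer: 7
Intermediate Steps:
K(-4) + ((1*(-5))*3 - 1*(-15))*36 = (3 - 1*(-4)) + ((1*(-5))*3 - 1*(-15))*36 = (3 + 4) + (-5*3 + 15)*36 = 7 + (-15 + 15)*36 = 7 + 0*36 = 7 + 0 = 7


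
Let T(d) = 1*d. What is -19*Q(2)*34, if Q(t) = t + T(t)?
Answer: -2584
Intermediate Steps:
T(d) = d
Q(t) = 2*t (Q(t) = t + t = 2*t)
-19*Q(2)*34 = -38*2*34 = -19*4*34 = -76*34 = -2584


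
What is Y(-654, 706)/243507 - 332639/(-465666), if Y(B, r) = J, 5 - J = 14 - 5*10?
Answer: 9002113031/12599214518 ≈ 0.71450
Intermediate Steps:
J = 41 (J = 5 - (14 - 5*10) = 5 - (14 - 50) = 5 - 1*(-36) = 5 + 36 = 41)
Y(B, r) = 41
Y(-654, 706)/243507 - 332639/(-465666) = 41/243507 - 332639/(-465666) = 41*(1/243507) - 332639*(-1/465666) = 41/243507 + 332639/465666 = 9002113031/12599214518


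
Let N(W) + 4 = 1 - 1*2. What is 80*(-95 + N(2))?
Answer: -8000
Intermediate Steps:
N(W) = -5 (N(W) = -4 + (1 - 1*2) = -4 + (1 - 2) = -4 - 1 = -5)
80*(-95 + N(2)) = 80*(-95 - 5) = 80*(-100) = -8000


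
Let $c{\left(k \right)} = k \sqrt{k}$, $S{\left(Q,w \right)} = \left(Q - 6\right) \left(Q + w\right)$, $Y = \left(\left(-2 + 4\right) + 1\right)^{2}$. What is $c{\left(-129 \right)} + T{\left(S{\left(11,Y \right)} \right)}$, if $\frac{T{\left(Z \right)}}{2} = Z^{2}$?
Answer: $20000 - 129 i \sqrt{129} \approx 20000.0 - 1465.2 i$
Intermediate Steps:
$Y = 9$ ($Y = \left(2 + 1\right)^{2} = 3^{2} = 9$)
$S{\left(Q,w \right)} = \left(-6 + Q\right) \left(Q + w\right)$
$c{\left(k \right)} = k^{\frac{3}{2}}$
$T{\left(Z \right)} = 2 Z^{2}$
$c{\left(-129 \right)} + T{\left(S{\left(11,Y \right)} \right)} = \left(-129\right)^{\frac{3}{2}} + 2 \left(11^{2} - 66 - 54 + 11 \cdot 9\right)^{2} = - 129 i \sqrt{129} + 2 \left(121 - 66 - 54 + 99\right)^{2} = - 129 i \sqrt{129} + 2 \cdot 100^{2} = - 129 i \sqrt{129} + 2 \cdot 10000 = - 129 i \sqrt{129} + 20000 = 20000 - 129 i \sqrt{129}$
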